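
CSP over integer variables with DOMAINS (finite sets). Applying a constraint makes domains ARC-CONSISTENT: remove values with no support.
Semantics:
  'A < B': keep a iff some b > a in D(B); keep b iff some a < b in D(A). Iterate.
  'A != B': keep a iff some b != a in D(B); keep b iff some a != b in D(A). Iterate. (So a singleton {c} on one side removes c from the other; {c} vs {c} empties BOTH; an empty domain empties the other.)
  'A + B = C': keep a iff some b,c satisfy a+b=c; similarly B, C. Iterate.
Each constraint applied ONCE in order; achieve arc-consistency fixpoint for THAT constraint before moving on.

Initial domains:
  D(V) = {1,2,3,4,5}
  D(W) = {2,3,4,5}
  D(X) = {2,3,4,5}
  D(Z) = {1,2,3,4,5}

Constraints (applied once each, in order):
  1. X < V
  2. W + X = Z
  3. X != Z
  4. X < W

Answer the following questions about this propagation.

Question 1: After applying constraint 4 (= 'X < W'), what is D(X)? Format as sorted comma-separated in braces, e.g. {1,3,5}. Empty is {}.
Answer: {2}

Derivation:
Constraint 1 (X < V) on D(X)={2,3,4,5} D(V)={1,2,3,4,5}: X {2,3,4,5}->{2,3,4}; V {1,2,3,4,5}->{3,4,5}
Constraint 2 (W + X = Z) on D(W)={2,3,4,5} D(X)={2,3,4} D(Z)={1,2,3,4,5}: W {2,3,4,5}->{2,3}; X {2,3,4}->{2,3}; Z {1,2,3,4,5}->{4,5}
Constraint 3 (X != Z) on D(X)={2,3} D(Z)={4,5}: no change
Constraint 4 (X < W) on D(X)={2,3} D(W)={2,3}: X {2,3}->{2}; W {2,3}->{3}
So after constraint 4: D(X) = {2}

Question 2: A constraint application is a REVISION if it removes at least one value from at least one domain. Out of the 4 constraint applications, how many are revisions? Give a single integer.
Answer: 3

Derivation:
Constraint 1 (X < V) on D(X)={2,3,4,5} D(V)={1,2,3,4,5}: X {2,3,4,5}->{2,3,4}; V {1,2,3,4,5}->{3,4,5} => REVISION
Constraint 2 (W + X = Z) on D(W)={2,3,4,5} D(X)={2,3,4} D(Z)={1,2,3,4,5}: W {2,3,4,5}->{2,3}; X {2,3,4}->{2,3}; Z {1,2,3,4,5}->{4,5} => REVISION
Constraint 3 (X != Z) on D(X)={2,3} D(Z)={4,5}: no change => not a revision
Constraint 4 (X < W) on D(X)={2,3} D(W)={2,3}: X {2,3}->{2}; W {2,3}->{3} => REVISION
Total revisions = 3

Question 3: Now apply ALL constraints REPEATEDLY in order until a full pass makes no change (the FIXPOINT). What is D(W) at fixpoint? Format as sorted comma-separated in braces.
pass 0 (initial): D(W)={2,3,4,5}
pass 1: V {1,2,3,4,5}->{3,4,5}; W {2,3,4,5}->{3}; X {2,3,4,5}->{2}; Z {1,2,3,4,5}->{4,5}
pass 2: Z {4,5}->{5}
pass 3: no change
Fixpoint after 3 passes: D(W) = {3}

Answer: {3}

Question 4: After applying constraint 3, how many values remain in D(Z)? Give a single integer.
Answer: 2

Derivation:
Constraint 1 (X < V) on D(X)={2,3,4,5} D(V)={1,2,3,4,5}: X {2,3,4,5}->{2,3,4}; V {1,2,3,4,5}->{3,4,5}
Constraint 2 (W + X = Z) on D(W)={2,3,4,5} D(X)={2,3,4} D(Z)={1,2,3,4,5}: W {2,3,4,5}->{2,3}; X {2,3,4}->{2,3}; Z {1,2,3,4,5}->{4,5}
Constraint 3 (X != Z) on D(X)={2,3} D(Z)={4,5}: no change
So after constraint 3: D(Z)={4,5}, size = 2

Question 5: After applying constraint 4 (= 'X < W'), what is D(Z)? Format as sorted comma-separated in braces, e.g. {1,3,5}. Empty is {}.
Answer: {4,5}

Derivation:
Constraint 1 (X < V) on D(X)={2,3,4,5} D(V)={1,2,3,4,5}: X {2,3,4,5}->{2,3,4}; V {1,2,3,4,5}->{3,4,5}
Constraint 2 (W + X = Z) on D(W)={2,3,4,5} D(X)={2,3,4} D(Z)={1,2,3,4,5}: W {2,3,4,5}->{2,3}; X {2,3,4}->{2,3}; Z {1,2,3,4,5}->{4,5}
Constraint 3 (X != Z) on D(X)={2,3} D(Z)={4,5}: no change
Constraint 4 (X < W) on D(X)={2,3} D(W)={2,3}: X {2,3}->{2}; W {2,3}->{3}
So after constraint 4: D(Z) = {4,5}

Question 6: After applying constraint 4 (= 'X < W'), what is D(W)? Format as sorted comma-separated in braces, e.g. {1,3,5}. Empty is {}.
Answer: {3}

Derivation:
Constraint 1 (X < V) on D(X)={2,3,4,5} D(V)={1,2,3,4,5}: X {2,3,4,5}->{2,3,4}; V {1,2,3,4,5}->{3,4,5}
Constraint 2 (W + X = Z) on D(W)={2,3,4,5} D(X)={2,3,4} D(Z)={1,2,3,4,5}: W {2,3,4,5}->{2,3}; X {2,3,4}->{2,3}; Z {1,2,3,4,5}->{4,5}
Constraint 3 (X != Z) on D(X)={2,3} D(Z)={4,5}: no change
Constraint 4 (X < W) on D(X)={2,3} D(W)={2,3}: X {2,3}->{2}; W {2,3}->{3}
So after constraint 4: D(W) = {3}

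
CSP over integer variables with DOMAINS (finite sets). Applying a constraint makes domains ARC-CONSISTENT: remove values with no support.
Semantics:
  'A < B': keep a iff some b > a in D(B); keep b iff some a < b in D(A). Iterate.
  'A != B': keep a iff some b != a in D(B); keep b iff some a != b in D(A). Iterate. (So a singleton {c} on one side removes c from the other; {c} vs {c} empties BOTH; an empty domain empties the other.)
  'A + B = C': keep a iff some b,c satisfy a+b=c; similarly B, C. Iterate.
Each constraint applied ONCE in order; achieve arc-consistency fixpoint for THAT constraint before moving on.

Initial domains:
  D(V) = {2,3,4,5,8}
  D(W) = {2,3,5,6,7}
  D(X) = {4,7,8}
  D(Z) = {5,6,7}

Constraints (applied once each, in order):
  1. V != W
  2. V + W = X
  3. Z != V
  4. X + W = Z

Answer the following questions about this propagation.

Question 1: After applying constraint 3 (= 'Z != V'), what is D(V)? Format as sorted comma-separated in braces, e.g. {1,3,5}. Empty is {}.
Answer: {2,3,4,5}

Derivation:
Constraint 1 (V != W) on D(V)={2,3,4,5,8} D(W)={2,3,5,6,7}: no change
Constraint 2 (V + W = X) on D(V)={2,3,4,5,8} D(W)={2,3,5,6,7} D(X)={4,7,8}: V {2,3,4,5,8}->{2,3,4,5}; W {2,3,5,6,7}->{2,3,5,6}
Constraint 3 (Z != V) on D(Z)={5,6,7} D(V)={2,3,4,5}: no change
So after constraint 3: D(V) = {2,3,4,5}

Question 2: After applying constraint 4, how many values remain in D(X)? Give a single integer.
Constraint 1 (V != W) on D(V)={2,3,4,5,8} D(W)={2,3,5,6,7}: no change
Constraint 2 (V + W = X) on D(V)={2,3,4,5,8} D(W)={2,3,5,6,7} D(X)={4,7,8}: V {2,3,4,5,8}->{2,3,4,5}; W {2,3,5,6,7}->{2,3,5,6}
Constraint 3 (Z != V) on D(Z)={5,6,7} D(V)={2,3,4,5}: no change
Constraint 4 (X + W = Z) on D(X)={4,7,8} D(W)={2,3,5,6} D(Z)={5,6,7}: X {4,7,8}->{4}; W {2,3,5,6}->{2,3}; Z {5,6,7}->{6,7}
So after constraint 4: D(X)={4}, size = 1

Answer: 1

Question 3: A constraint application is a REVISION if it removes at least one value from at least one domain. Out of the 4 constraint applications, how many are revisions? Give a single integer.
Answer: 2

Derivation:
Constraint 1 (V != W) on D(V)={2,3,4,5,8} D(W)={2,3,5,6,7}: no change => not a revision
Constraint 2 (V + W = X) on D(V)={2,3,4,5,8} D(W)={2,3,5,6,7} D(X)={4,7,8}: V {2,3,4,5,8}->{2,3,4,5}; W {2,3,5,6,7}->{2,3,5,6} => REVISION
Constraint 3 (Z != V) on D(Z)={5,6,7} D(V)={2,3,4,5}: no change => not a revision
Constraint 4 (X + W = Z) on D(X)={4,7,8} D(W)={2,3,5,6} D(Z)={5,6,7}: X {4,7,8}->{4}; W {2,3,5,6}->{2,3}; Z {5,6,7}->{6,7} => REVISION
Total revisions = 2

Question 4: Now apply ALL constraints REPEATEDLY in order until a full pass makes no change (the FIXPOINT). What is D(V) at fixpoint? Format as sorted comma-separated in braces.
Answer: {}

Derivation:
pass 0 (initial): D(V)={2,3,4,5,8}
pass 1: V {2,3,4,5,8}->{2,3,4,5}; W {2,3,5,6,7}->{2,3}; X {4,7,8}->{4}; Z {5,6,7}->{6,7}
pass 2: V {2,3,4,5}->{2}; W {2,3}->{2}; Z {6,7}->{6}
pass 3: V {2}->{}; W {2}->{}; X {4}->{}; Z {6}->{}
pass 4: no change
Fixpoint after 4 passes: D(V) = {}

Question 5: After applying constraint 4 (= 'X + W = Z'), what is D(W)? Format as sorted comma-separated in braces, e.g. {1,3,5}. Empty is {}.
Constraint 1 (V != W) on D(V)={2,3,4,5,8} D(W)={2,3,5,6,7}: no change
Constraint 2 (V + W = X) on D(V)={2,3,4,5,8} D(W)={2,3,5,6,7} D(X)={4,7,8}: V {2,3,4,5,8}->{2,3,4,5}; W {2,3,5,6,7}->{2,3,5,6}
Constraint 3 (Z != V) on D(Z)={5,6,7} D(V)={2,3,4,5}: no change
Constraint 4 (X + W = Z) on D(X)={4,7,8} D(W)={2,3,5,6} D(Z)={5,6,7}: X {4,7,8}->{4}; W {2,3,5,6}->{2,3}; Z {5,6,7}->{6,7}
So after constraint 4: D(W) = {2,3}

Answer: {2,3}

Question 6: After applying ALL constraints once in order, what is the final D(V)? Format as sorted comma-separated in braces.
Constraint 1 (V != W) on D(V)={2,3,4,5,8} D(W)={2,3,5,6,7}: no change
Constraint 2 (V + W = X) on D(V)={2,3,4,5,8} D(W)={2,3,5,6,7} D(X)={4,7,8}: V {2,3,4,5,8}->{2,3,4,5}; W {2,3,5,6,7}->{2,3,5,6}
Constraint 3 (Z != V) on D(Z)={5,6,7} D(V)={2,3,4,5}: no change
Constraint 4 (X + W = Z) on D(X)={4,7,8} D(W)={2,3,5,6} D(Z)={5,6,7}: X {4,7,8}->{4}; W {2,3,5,6}->{2,3}; Z {5,6,7}->{6,7}
So after all 4 constraints: D(V) = {2,3,4,5}

Answer: {2,3,4,5}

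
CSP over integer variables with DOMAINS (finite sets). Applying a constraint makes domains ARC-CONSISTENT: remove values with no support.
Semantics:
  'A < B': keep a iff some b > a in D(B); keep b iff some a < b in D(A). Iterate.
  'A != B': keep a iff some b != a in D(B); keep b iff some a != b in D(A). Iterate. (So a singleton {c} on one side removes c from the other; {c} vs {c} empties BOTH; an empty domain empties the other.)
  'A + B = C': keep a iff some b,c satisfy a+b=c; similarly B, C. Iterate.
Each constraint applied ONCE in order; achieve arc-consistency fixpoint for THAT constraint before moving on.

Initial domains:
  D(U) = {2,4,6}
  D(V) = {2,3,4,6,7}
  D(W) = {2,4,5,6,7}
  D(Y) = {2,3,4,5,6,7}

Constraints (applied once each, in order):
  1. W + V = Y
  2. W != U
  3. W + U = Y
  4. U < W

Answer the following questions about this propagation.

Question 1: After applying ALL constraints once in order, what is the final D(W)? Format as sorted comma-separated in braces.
Answer: {4,5}

Derivation:
Constraint 1 (W + V = Y) on D(W)={2,4,5,6,7} D(V)={2,3,4,6,7} D(Y)={2,3,4,5,6,7}: W {2,4,5,6,7}->{2,4,5}; V {2,3,4,6,7}->{2,3,4}; Y {2,3,4,5,6,7}->{4,5,6,7}
Constraint 2 (W != U) on D(W)={2,4,5} D(U)={2,4,6}: no change
Constraint 3 (W + U = Y) on D(W)={2,4,5} D(U)={2,4,6} D(Y)={4,5,6,7}: U {2,4,6}->{2,4}; Y {4,5,6,7}->{4,6,7}
Constraint 4 (U < W) on D(U)={2,4} D(W)={2,4,5}: W {2,4,5}->{4,5}
So after all 4 constraints: D(W) = {4,5}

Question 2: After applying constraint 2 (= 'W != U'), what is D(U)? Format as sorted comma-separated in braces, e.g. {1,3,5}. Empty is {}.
Constraint 1 (W + V = Y) on D(W)={2,4,5,6,7} D(V)={2,3,4,6,7} D(Y)={2,3,4,5,6,7}: W {2,4,5,6,7}->{2,4,5}; V {2,3,4,6,7}->{2,3,4}; Y {2,3,4,5,6,7}->{4,5,6,7}
Constraint 2 (W != U) on D(W)={2,4,5} D(U)={2,4,6}: no change
So after constraint 2: D(U) = {2,4,6}

Answer: {2,4,6}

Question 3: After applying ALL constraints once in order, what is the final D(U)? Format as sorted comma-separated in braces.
Constraint 1 (W + V = Y) on D(W)={2,4,5,6,7} D(V)={2,3,4,6,7} D(Y)={2,3,4,5,6,7}: W {2,4,5,6,7}->{2,4,5}; V {2,3,4,6,7}->{2,3,4}; Y {2,3,4,5,6,7}->{4,5,6,7}
Constraint 2 (W != U) on D(W)={2,4,5} D(U)={2,4,6}: no change
Constraint 3 (W + U = Y) on D(W)={2,4,5} D(U)={2,4,6} D(Y)={4,5,6,7}: U {2,4,6}->{2,4}; Y {4,5,6,7}->{4,6,7}
Constraint 4 (U < W) on D(U)={2,4} D(W)={2,4,5}: W {2,4,5}->{4,5}
So after all 4 constraints: D(U) = {2,4}

Answer: {2,4}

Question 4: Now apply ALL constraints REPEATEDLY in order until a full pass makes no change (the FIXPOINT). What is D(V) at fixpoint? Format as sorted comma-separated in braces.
pass 0 (initial): D(V)={2,3,4,6,7}
pass 1: U {2,4,6}->{2,4}; V {2,3,4,6,7}->{2,3,4}; W {2,4,5,6,7}->{4,5}; Y {2,3,4,5,6,7}->{4,6,7}
pass 2: U {2,4}->{2}; V {2,3,4}->{2,3}; Y {4,6,7}->{6,7}
pass 3: no change
Fixpoint after 3 passes: D(V) = {2,3}

Answer: {2,3}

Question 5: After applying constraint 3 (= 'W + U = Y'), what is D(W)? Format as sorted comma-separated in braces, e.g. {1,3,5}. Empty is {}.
Constraint 1 (W + V = Y) on D(W)={2,4,5,6,7} D(V)={2,3,4,6,7} D(Y)={2,3,4,5,6,7}: W {2,4,5,6,7}->{2,4,5}; V {2,3,4,6,7}->{2,3,4}; Y {2,3,4,5,6,7}->{4,5,6,7}
Constraint 2 (W != U) on D(W)={2,4,5} D(U)={2,4,6}: no change
Constraint 3 (W + U = Y) on D(W)={2,4,5} D(U)={2,4,6} D(Y)={4,5,6,7}: U {2,4,6}->{2,4}; Y {4,5,6,7}->{4,6,7}
So after constraint 3: D(W) = {2,4,5}

Answer: {2,4,5}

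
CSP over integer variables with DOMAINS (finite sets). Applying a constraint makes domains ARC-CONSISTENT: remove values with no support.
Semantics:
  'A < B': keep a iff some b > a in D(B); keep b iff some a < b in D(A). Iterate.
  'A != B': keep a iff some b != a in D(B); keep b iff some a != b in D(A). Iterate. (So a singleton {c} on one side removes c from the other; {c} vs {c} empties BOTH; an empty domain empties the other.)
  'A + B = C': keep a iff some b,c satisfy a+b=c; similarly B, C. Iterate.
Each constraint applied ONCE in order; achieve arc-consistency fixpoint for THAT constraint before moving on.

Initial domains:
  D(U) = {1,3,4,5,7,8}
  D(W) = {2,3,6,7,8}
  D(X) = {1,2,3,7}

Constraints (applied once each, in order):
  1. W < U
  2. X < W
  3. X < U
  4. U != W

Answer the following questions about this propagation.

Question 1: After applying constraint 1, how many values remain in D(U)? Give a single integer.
Constraint 1 (W < U) on D(W)={2,3,6,7,8} D(U)={1,3,4,5,7,8}: W {2,3,6,7,8}->{2,3,6,7}; U {1,3,4,5,7,8}->{3,4,5,7,8}
So after constraint 1: D(U)={3,4,5,7,8}, size = 5

Answer: 5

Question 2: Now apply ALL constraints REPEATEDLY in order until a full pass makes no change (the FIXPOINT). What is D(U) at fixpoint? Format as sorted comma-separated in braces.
pass 0 (initial): D(U)={1,3,4,5,7,8}
pass 1: U {1,3,4,5,7,8}->{3,4,5,7,8}; W {2,3,6,7,8}->{2,3,6,7}; X {1,2,3,7}->{1,2,3}
pass 2: no change
Fixpoint after 2 passes: D(U) = {3,4,5,7,8}

Answer: {3,4,5,7,8}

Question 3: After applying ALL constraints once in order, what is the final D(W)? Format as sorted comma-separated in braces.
Answer: {2,3,6,7}

Derivation:
Constraint 1 (W < U) on D(W)={2,3,6,7,8} D(U)={1,3,4,5,7,8}: W {2,3,6,7,8}->{2,3,6,7}; U {1,3,4,5,7,8}->{3,4,5,7,8}
Constraint 2 (X < W) on D(X)={1,2,3,7} D(W)={2,3,6,7}: X {1,2,3,7}->{1,2,3}
Constraint 3 (X < U) on D(X)={1,2,3} D(U)={3,4,5,7,8}: no change
Constraint 4 (U != W) on D(U)={3,4,5,7,8} D(W)={2,3,6,7}: no change
So after all 4 constraints: D(W) = {2,3,6,7}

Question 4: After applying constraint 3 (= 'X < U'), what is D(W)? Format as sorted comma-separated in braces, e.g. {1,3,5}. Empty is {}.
Constraint 1 (W < U) on D(W)={2,3,6,7,8} D(U)={1,3,4,5,7,8}: W {2,3,6,7,8}->{2,3,6,7}; U {1,3,4,5,7,8}->{3,4,5,7,8}
Constraint 2 (X < W) on D(X)={1,2,3,7} D(W)={2,3,6,7}: X {1,2,3,7}->{1,2,3}
Constraint 3 (X < U) on D(X)={1,2,3} D(U)={3,4,5,7,8}: no change
So after constraint 3: D(W) = {2,3,6,7}

Answer: {2,3,6,7}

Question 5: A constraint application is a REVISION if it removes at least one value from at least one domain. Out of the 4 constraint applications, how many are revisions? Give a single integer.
Answer: 2

Derivation:
Constraint 1 (W < U) on D(W)={2,3,6,7,8} D(U)={1,3,4,5,7,8}: W {2,3,6,7,8}->{2,3,6,7}; U {1,3,4,5,7,8}->{3,4,5,7,8} => REVISION
Constraint 2 (X < W) on D(X)={1,2,3,7} D(W)={2,3,6,7}: X {1,2,3,7}->{1,2,3} => REVISION
Constraint 3 (X < U) on D(X)={1,2,3} D(U)={3,4,5,7,8}: no change => not a revision
Constraint 4 (U != W) on D(U)={3,4,5,7,8} D(W)={2,3,6,7}: no change => not a revision
Total revisions = 2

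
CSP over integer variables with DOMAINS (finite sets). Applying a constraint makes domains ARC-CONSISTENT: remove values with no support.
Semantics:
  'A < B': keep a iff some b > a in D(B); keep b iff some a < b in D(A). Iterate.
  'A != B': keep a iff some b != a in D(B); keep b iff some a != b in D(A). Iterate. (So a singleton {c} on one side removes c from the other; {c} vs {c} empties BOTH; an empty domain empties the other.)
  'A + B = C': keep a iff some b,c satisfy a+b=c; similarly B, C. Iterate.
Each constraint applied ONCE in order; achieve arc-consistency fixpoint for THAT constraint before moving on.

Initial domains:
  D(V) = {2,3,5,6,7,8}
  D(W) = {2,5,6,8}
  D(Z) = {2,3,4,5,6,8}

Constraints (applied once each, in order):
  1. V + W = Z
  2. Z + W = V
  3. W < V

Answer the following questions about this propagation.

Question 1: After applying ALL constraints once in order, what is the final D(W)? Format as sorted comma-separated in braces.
Answer: {2}

Derivation:
Constraint 1 (V + W = Z) on D(V)={2,3,5,6,7,8} D(W)={2,5,6,8} D(Z)={2,3,4,5,6,8}: V {2,3,5,6,7,8}->{2,3,6}; W {2,5,6,8}->{2,5,6}; Z {2,3,4,5,6,8}->{4,5,8}
Constraint 2 (Z + W = V) on D(Z)={4,5,8} D(W)={2,5,6} D(V)={2,3,6}: Z {4,5,8}->{4}; W {2,5,6}->{2}; V {2,3,6}->{6}
Constraint 3 (W < V) on D(W)={2} D(V)={6}: no change
So after all 3 constraints: D(W) = {2}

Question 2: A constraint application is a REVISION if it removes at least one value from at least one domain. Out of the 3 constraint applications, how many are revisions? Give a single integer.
Constraint 1 (V + W = Z) on D(V)={2,3,5,6,7,8} D(W)={2,5,6,8} D(Z)={2,3,4,5,6,8}: V {2,3,5,6,7,8}->{2,3,6}; W {2,5,6,8}->{2,5,6}; Z {2,3,4,5,6,8}->{4,5,8} => REVISION
Constraint 2 (Z + W = V) on D(Z)={4,5,8} D(W)={2,5,6} D(V)={2,3,6}: Z {4,5,8}->{4}; W {2,5,6}->{2}; V {2,3,6}->{6} => REVISION
Constraint 3 (W < V) on D(W)={2} D(V)={6}: no change => not a revision
Total revisions = 2

Answer: 2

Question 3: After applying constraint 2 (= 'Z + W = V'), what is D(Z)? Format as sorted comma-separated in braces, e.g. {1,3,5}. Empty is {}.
Constraint 1 (V + W = Z) on D(V)={2,3,5,6,7,8} D(W)={2,5,6,8} D(Z)={2,3,4,5,6,8}: V {2,3,5,6,7,8}->{2,3,6}; W {2,5,6,8}->{2,5,6}; Z {2,3,4,5,6,8}->{4,5,8}
Constraint 2 (Z + W = V) on D(Z)={4,5,8} D(W)={2,5,6} D(V)={2,3,6}: Z {4,5,8}->{4}; W {2,5,6}->{2}; V {2,3,6}->{6}
So after constraint 2: D(Z) = {4}

Answer: {4}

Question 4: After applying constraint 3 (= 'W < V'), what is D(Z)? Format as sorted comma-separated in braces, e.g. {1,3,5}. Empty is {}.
Answer: {4}

Derivation:
Constraint 1 (V + W = Z) on D(V)={2,3,5,6,7,8} D(W)={2,5,6,8} D(Z)={2,3,4,5,6,8}: V {2,3,5,6,7,8}->{2,3,6}; W {2,5,6,8}->{2,5,6}; Z {2,3,4,5,6,8}->{4,5,8}
Constraint 2 (Z + W = V) on D(Z)={4,5,8} D(W)={2,5,6} D(V)={2,3,6}: Z {4,5,8}->{4}; W {2,5,6}->{2}; V {2,3,6}->{6}
Constraint 3 (W < V) on D(W)={2} D(V)={6}: no change
So after constraint 3: D(Z) = {4}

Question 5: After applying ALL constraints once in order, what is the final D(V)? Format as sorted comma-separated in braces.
Answer: {6}

Derivation:
Constraint 1 (V + W = Z) on D(V)={2,3,5,6,7,8} D(W)={2,5,6,8} D(Z)={2,3,4,5,6,8}: V {2,3,5,6,7,8}->{2,3,6}; W {2,5,6,8}->{2,5,6}; Z {2,3,4,5,6,8}->{4,5,8}
Constraint 2 (Z + W = V) on D(Z)={4,5,8} D(W)={2,5,6} D(V)={2,3,6}: Z {4,5,8}->{4}; W {2,5,6}->{2}; V {2,3,6}->{6}
Constraint 3 (W < V) on D(W)={2} D(V)={6}: no change
So after all 3 constraints: D(V) = {6}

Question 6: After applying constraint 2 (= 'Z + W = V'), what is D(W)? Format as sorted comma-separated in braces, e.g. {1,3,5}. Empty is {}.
Answer: {2}

Derivation:
Constraint 1 (V + W = Z) on D(V)={2,3,5,6,7,8} D(W)={2,5,6,8} D(Z)={2,3,4,5,6,8}: V {2,3,5,6,7,8}->{2,3,6}; W {2,5,6,8}->{2,5,6}; Z {2,3,4,5,6,8}->{4,5,8}
Constraint 2 (Z + W = V) on D(Z)={4,5,8} D(W)={2,5,6} D(V)={2,3,6}: Z {4,5,8}->{4}; W {2,5,6}->{2}; V {2,3,6}->{6}
So after constraint 2: D(W) = {2}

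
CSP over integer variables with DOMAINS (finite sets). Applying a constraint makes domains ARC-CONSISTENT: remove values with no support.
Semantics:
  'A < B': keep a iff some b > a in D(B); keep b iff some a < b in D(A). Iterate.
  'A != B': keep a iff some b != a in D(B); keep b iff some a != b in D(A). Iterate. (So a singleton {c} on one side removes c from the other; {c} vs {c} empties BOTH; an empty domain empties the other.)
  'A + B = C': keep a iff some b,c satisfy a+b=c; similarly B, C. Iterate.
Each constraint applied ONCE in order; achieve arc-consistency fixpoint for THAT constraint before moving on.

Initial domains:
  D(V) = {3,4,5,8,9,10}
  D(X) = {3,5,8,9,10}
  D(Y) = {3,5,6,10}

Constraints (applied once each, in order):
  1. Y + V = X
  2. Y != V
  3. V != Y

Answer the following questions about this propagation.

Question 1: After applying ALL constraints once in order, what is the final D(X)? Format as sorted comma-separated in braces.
Answer: {8,9,10}

Derivation:
Constraint 1 (Y + V = X) on D(Y)={3,5,6,10} D(V)={3,4,5,8,9,10} D(X)={3,5,8,9,10}: Y {3,5,6,10}->{3,5,6}; V {3,4,5,8,9,10}->{3,4,5}; X {3,5,8,9,10}->{8,9,10}
Constraint 2 (Y != V) on D(Y)={3,5,6} D(V)={3,4,5}: no change
Constraint 3 (V != Y) on D(V)={3,4,5} D(Y)={3,5,6}: no change
So after all 3 constraints: D(X) = {8,9,10}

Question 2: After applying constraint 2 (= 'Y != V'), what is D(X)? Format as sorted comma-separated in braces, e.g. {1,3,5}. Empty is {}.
Constraint 1 (Y + V = X) on D(Y)={3,5,6,10} D(V)={3,4,5,8,9,10} D(X)={3,5,8,9,10}: Y {3,5,6,10}->{3,5,6}; V {3,4,5,8,9,10}->{3,4,5}; X {3,5,8,9,10}->{8,9,10}
Constraint 2 (Y != V) on D(Y)={3,5,6} D(V)={3,4,5}: no change
So after constraint 2: D(X) = {8,9,10}

Answer: {8,9,10}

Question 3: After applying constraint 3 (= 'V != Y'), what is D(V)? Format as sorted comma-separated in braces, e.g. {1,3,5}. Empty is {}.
Answer: {3,4,5}

Derivation:
Constraint 1 (Y + V = X) on D(Y)={3,5,6,10} D(V)={3,4,5,8,9,10} D(X)={3,5,8,9,10}: Y {3,5,6,10}->{3,5,6}; V {3,4,5,8,9,10}->{3,4,5}; X {3,5,8,9,10}->{8,9,10}
Constraint 2 (Y != V) on D(Y)={3,5,6} D(V)={3,4,5}: no change
Constraint 3 (V != Y) on D(V)={3,4,5} D(Y)={3,5,6}: no change
So after constraint 3: D(V) = {3,4,5}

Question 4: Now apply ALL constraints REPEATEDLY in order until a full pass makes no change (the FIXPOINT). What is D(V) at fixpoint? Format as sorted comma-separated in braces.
pass 0 (initial): D(V)={3,4,5,8,9,10}
pass 1: V {3,4,5,8,9,10}->{3,4,5}; X {3,5,8,9,10}->{8,9,10}; Y {3,5,6,10}->{3,5,6}
pass 2: no change
Fixpoint after 2 passes: D(V) = {3,4,5}

Answer: {3,4,5}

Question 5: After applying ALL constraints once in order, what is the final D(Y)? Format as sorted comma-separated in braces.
Answer: {3,5,6}

Derivation:
Constraint 1 (Y + V = X) on D(Y)={3,5,6,10} D(V)={3,4,5,8,9,10} D(X)={3,5,8,9,10}: Y {3,5,6,10}->{3,5,6}; V {3,4,5,8,9,10}->{3,4,5}; X {3,5,8,9,10}->{8,9,10}
Constraint 2 (Y != V) on D(Y)={3,5,6} D(V)={3,4,5}: no change
Constraint 3 (V != Y) on D(V)={3,4,5} D(Y)={3,5,6}: no change
So after all 3 constraints: D(Y) = {3,5,6}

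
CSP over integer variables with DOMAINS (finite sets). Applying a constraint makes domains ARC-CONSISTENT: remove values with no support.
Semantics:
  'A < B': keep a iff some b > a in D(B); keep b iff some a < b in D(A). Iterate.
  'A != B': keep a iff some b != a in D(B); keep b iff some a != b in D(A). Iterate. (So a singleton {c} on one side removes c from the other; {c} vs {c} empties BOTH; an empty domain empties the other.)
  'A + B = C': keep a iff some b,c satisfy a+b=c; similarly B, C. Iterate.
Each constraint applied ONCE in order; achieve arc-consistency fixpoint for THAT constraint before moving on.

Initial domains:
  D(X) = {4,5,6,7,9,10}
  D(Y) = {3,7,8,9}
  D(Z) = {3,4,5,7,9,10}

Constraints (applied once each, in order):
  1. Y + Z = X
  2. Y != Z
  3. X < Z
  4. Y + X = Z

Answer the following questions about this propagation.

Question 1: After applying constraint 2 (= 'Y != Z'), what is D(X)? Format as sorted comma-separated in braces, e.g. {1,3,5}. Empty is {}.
Constraint 1 (Y + Z = X) on D(Y)={3,7,8,9} D(Z)={3,4,5,7,9,10} D(X)={4,5,6,7,9,10}: Y {3,7,8,9}->{3,7}; Z {3,4,5,7,9,10}->{3,4,7}; X {4,5,6,7,9,10}->{6,7,10}
Constraint 2 (Y != Z) on D(Y)={3,7} D(Z)={3,4,7}: no change
So after constraint 2: D(X) = {6,7,10}

Answer: {6,7,10}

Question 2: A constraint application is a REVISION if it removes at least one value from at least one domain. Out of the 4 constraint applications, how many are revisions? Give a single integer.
Answer: 3

Derivation:
Constraint 1 (Y + Z = X) on D(Y)={3,7,8,9} D(Z)={3,4,5,7,9,10} D(X)={4,5,6,7,9,10}: Y {3,7,8,9}->{3,7}; Z {3,4,5,7,9,10}->{3,4,7}; X {4,5,6,7,9,10}->{6,7,10} => REVISION
Constraint 2 (Y != Z) on D(Y)={3,7} D(Z)={3,4,7}: no change => not a revision
Constraint 3 (X < Z) on D(X)={6,7,10} D(Z)={3,4,7}: X {6,7,10}->{6}; Z {3,4,7}->{7} => REVISION
Constraint 4 (Y + X = Z) on D(Y)={3,7} D(X)={6} D(Z)={7}: Y {3,7}->{}; X {6}->{}; Z {7}->{} => REVISION
Total revisions = 3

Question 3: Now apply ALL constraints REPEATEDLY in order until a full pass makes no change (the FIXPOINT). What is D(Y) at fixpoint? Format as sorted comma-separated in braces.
pass 0 (initial): D(Y)={3,7,8,9}
pass 1: X {4,5,6,7,9,10}->{}; Y {3,7,8,9}->{}; Z {3,4,5,7,9,10}->{}
pass 2: no change
Fixpoint after 2 passes: D(Y) = {}

Answer: {}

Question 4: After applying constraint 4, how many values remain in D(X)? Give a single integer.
Answer: 0

Derivation:
Constraint 1 (Y + Z = X) on D(Y)={3,7,8,9} D(Z)={3,4,5,7,9,10} D(X)={4,5,6,7,9,10}: Y {3,7,8,9}->{3,7}; Z {3,4,5,7,9,10}->{3,4,7}; X {4,5,6,7,9,10}->{6,7,10}
Constraint 2 (Y != Z) on D(Y)={3,7} D(Z)={3,4,7}: no change
Constraint 3 (X < Z) on D(X)={6,7,10} D(Z)={3,4,7}: X {6,7,10}->{6}; Z {3,4,7}->{7}
Constraint 4 (Y + X = Z) on D(Y)={3,7} D(X)={6} D(Z)={7}: Y {3,7}->{}; X {6}->{}; Z {7}->{}
So after constraint 4: D(X)={}, size = 0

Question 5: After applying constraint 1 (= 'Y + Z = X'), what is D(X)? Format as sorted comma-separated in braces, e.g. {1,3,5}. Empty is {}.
Constraint 1 (Y + Z = X) on D(Y)={3,7,8,9} D(Z)={3,4,5,7,9,10} D(X)={4,5,6,7,9,10}: Y {3,7,8,9}->{3,7}; Z {3,4,5,7,9,10}->{3,4,7}; X {4,5,6,7,9,10}->{6,7,10}
So after constraint 1: D(X) = {6,7,10}

Answer: {6,7,10}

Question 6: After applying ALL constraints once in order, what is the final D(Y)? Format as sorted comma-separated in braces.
Answer: {}

Derivation:
Constraint 1 (Y + Z = X) on D(Y)={3,7,8,9} D(Z)={3,4,5,7,9,10} D(X)={4,5,6,7,9,10}: Y {3,7,8,9}->{3,7}; Z {3,4,5,7,9,10}->{3,4,7}; X {4,5,6,7,9,10}->{6,7,10}
Constraint 2 (Y != Z) on D(Y)={3,7} D(Z)={3,4,7}: no change
Constraint 3 (X < Z) on D(X)={6,7,10} D(Z)={3,4,7}: X {6,7,10}->{6}; Z {3,4,7}->{7}
Constraint 4 (Y + X = Z) on D(Y)={3,7} D(X)={6} D(Z)={7}: Y {3,7}->{}; X {6}->{}; Z {7}->{}
So after all 4 constraints: D(Y) = {}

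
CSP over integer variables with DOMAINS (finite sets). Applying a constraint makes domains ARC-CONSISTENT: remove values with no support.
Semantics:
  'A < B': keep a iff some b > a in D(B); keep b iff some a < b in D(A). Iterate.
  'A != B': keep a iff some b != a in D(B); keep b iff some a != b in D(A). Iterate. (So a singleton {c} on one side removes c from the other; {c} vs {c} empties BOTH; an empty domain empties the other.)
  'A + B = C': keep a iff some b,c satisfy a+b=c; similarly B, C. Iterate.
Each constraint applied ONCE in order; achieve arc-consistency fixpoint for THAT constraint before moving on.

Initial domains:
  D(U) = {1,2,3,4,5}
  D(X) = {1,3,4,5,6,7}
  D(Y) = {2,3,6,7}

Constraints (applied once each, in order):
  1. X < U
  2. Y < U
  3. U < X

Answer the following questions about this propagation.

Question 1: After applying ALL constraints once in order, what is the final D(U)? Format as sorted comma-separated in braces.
Constraint 1 (X < U) on D(X)={1,3,4,5,6,7} D(U)={1,2,3,4,5}: X {1,3,4,5,6,7}->{1,3,4}; U {1,2,3,4,5}->{2,3,4,5}
Constraint 2 (Y < U) on D(Y)={2,3,6,7} D(U)={2,3,4,5}: Y {2,3,6,7}->{2,3}; U {2,3,4,5}->{3,4,5}
Constraint 3 (U < X) on D(U)={3,4,5} D(X)={1,3,4}: U {3,4,5}->{3}; X {1,3,4}->{4}
So after all 3 constraints: D(U) = {3}

Answer: {3}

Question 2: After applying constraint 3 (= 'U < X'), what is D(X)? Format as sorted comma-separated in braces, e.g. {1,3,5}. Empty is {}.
Constraint 1 (X < U) on D(X)={1,3,4,5,6,7} D(U)={1,2,3,4,5}: X {1,3,4,5,6,7}->{1,3,4}; U {1,2,3,4,5}->{2,3,4,5}
Constraint 2 (Y < U) on D(Y)={2,3,6,7} D(U)={2,3,4,5}: Y {2,3,6,7}->{2,3}; U {2,3,4,5}->{3,4,5}
Constraint 3 (U < X) on D(U)={3,4,5} D(X)={1,3,4}: U {3,4,5}->{3}; X {1,3,4}->{4}
So after constraint 3: D(X) = {4}

Answer: {4}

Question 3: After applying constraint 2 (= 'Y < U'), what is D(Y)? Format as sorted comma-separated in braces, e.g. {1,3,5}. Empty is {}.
Answer: {2,3}

Derivation:
Constraint 1 (X < U) on D(X)={1,3,4,5,6,7} D(U)={1,2,3,4,5}: X {1,3,4,5,6,7}->{1,3,4}; U {1,2,3,4,5}->{2,3,4,5}
Constraint 2 (Y < U) on D(Y)={2,3,6,7} D(U)={2,3,4,5}: Y {2,3,6,7}->{2,3}; U {2,3,4,5}->{3,4,5}
So after constraint 2: D(Y) = {2,3}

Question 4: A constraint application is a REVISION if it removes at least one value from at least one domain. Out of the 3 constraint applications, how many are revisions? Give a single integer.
Constraint 1 (X < U) on D(X)={1,3,4,5,6,7} D(U)={1,2,3,4,5}: X {1,3,4,5,6,7}->{1,3,4}; U {1,2,3,4,5}->{2,3,4,5} => REVISION
Constraint 2 (Y < U) on D(Y)={2,3,6,7} D(U)={2,3,4,5}: Y {2,3,6,7}->{2,3}; U {2,3,4,5}->{3,4,5} => REVISION
Constraint 3 (U < X) on D(U)={3,4,5} D(X)={1,3,4}: U {3,4,5}->{3}; X {1,3,4}->{4} => REVISION
Total revisions = 3

Answer: 3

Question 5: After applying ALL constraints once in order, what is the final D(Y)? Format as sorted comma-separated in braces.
Constraint 1 (X < U) on D(X)={1,3,4,5,6,7} D(U)={1,2,3,4,5}: X {1,3,4,5,6,7}->{1,3,4}; U {1,2,3,4,5}->{2,3,4,5}
Constraint 2 (Y < U) on D(Y)={2,3,6,7} D(U)={2,3,4,5}: Y {2,3,6,7}->{2,3}; U {2,3,4,5}->{3,4,5}
Constraint 3 (U < X) on D(U)={3,4,5} D(X)={1,3,4}: U {3,4,5}->{3}; X {1,3,4}->{4}
So after all 3 constraints: D(Y) = {2,3}

Answer: {2,3}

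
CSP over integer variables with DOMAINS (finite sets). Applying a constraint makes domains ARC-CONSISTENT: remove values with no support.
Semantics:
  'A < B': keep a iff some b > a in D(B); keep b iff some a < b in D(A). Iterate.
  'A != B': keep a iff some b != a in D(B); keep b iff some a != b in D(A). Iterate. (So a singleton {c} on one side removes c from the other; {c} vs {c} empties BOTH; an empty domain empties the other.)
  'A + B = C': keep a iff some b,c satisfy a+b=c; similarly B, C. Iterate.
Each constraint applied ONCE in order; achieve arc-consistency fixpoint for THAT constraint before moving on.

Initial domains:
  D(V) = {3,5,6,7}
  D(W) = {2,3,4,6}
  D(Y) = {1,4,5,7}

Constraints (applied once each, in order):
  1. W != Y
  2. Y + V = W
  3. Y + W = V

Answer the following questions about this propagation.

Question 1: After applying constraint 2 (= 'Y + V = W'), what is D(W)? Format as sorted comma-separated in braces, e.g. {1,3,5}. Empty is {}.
Constraint 1 (W != Y) on D(W)={2,3,4,6} D(Y)={1,4,5,7}: no change
Constraint 2 (Y + V = W) on D(Y)={1,4,5,7} D(V)={3,5,6,7} D(W)={2,3,4,6}: Y {1,4,5,7}->{1}; V {3,5,6,7}->{3,5}; W {2,3,4,6}->{4,6}
So after constraint 2: D(W) = {4,6}

Answer: {4,6}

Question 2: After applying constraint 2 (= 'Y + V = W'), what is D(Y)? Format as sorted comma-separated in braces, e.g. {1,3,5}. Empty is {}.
Constraint 1 (W != Y) on D(W)={2,3,4,6} D(Y)={1,4,5,7}: no change
Constraint 2 (Y + V = W) on D(Y)={1,4,5,7} D(V)={3,5,6,7} D(W)={2,3,4,6}: Y {1,4,5,7}->{1}; V {3,5,6,7}->{3,5}; W {2,3,4,6}->{4,6}
So after constraint 2: D(Y) = {1}

Answer: {1}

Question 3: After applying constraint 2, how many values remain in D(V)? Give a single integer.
Answer: 2

Derivation:
Constraint 1 (W != Y) on D(W)={2,3,4,6} D(Y)={1,4,5,7}: no change
Constraint 2 (Y + V = W) on D(Y)={1,4,5,7} D(V)={3,5,6,7} D(W)={2,3,4,6}: Y {1,4,5,7}->{1}; V {3,5,6,7}->{3,5}; W {2,3,4,6}->{4,6}
So after constraint 2: D(V)={3,5}, size = 2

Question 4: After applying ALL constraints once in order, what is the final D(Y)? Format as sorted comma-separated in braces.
Answer: {1}

Derivation:
Constraint 1 (W != Y) on D(W)={2,3,4,6} D(Y)={1,4,5,7}: no change
Constraint 2 (Y + V = W) on D(Y)={1,4,5,7} D(V)={3,5,6,7} D(W)={2,3,4,6}: Y {1,4,5,7}->{1}; V {3,5,6,7}->{3,5}; W {2,3,4,6}->{4,6}
Constraint 3 (Y + W = V) on D(Y)={1} D(W)={4,6} D(V)={3,5}: W {4,6}->{4}; V {3,5}->{5}
So after all 3 constraints: D(Y) = {1}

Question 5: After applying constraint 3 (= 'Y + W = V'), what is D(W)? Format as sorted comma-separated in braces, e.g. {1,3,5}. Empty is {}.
Answer: {4}

Derivation:
Constraint 1 (W != Y) on D(W)={2,3,4,6} D(Y)={1,4,5,7}: no change
Constraint 2 (Y + V = W) on D(Y)={1,4,5,7} D(V)={3,5,6,7} D(W)={2,3,4,6}: Y {1,4,5,7}->{1}; V {3,5,6,7}->{3,5}; W {2,3,4,6}->{4,6}
Constraint 3 (Y + W = V) on D(Y)={1} D(W)={4,6} D(V)={3,5}: W {4,6}->{4}; V {3,5}->{5}
So after constraint 3: D(W) = {4}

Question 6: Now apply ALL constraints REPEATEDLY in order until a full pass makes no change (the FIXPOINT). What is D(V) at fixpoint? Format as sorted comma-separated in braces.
pass 0 (initial): D(V)={3,5,6,7}
pass 1: V {3,5,6,7}->{5}; W {2,3,4,6}->{4}; Y {1,4,5,7}->{1}
pass 2: V {5}->{}; W {4}->{}; Y {1}->{}
pass 3: no change
Fixpoint after 3 passes: D(V) = {}

Answer: {}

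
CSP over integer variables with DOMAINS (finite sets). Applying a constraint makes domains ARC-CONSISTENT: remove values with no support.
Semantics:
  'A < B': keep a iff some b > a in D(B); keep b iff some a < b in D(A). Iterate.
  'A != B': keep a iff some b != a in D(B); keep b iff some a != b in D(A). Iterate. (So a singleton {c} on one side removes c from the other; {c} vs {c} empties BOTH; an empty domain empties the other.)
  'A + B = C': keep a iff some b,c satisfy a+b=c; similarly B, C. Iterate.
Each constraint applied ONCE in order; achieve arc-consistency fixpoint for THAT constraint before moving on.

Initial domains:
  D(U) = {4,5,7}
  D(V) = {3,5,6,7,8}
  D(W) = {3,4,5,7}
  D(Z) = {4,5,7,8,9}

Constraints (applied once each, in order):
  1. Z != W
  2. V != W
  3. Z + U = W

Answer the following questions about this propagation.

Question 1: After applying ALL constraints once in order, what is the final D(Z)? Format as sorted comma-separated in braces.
Answer: {}

Derivation:
Constraint 1 (Z != W) on D(Z)={4,5,7,8,9} D(W)={3,4,5,7}: no change
Constraint 2 (V != W) on D(V)={3,5,6,7,8} D(W)={3,4,5,7}: no change
Constraint 3 (Z + U = W) on D(Z)={4,5,7,8,9} D(U)={4,5,7} D(W)={3,4,5,7}: Z {4,5,7,8,9}->{}; U {4,5,7}->{}; W {3,4,5,7}->{}
So after all 3 constraints: D(Z) = {}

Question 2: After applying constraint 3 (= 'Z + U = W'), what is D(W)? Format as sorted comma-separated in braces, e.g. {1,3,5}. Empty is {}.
Constraint 1 (Z != W) on D(Z)={4,5,7,8,9} D(W)={3,4,5,7}: no change
Constraint 2 (V != W) on D(V)={3,5,6,7,8} D(W)={3,4,5,7}: no change
Constraint 3 (Z + U = W) on D(Z)={4,5,7,8,9} D(U)={4,5,7} D(W)={3,4,5,7}: Z {4,5,7,8,9}->{}; U {4,5,7}->{}; W {3,4,5,7}->{}
So after constraint 3: D(W) = {}

Answer: {}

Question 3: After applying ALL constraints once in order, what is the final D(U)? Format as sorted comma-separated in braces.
Constraint 1 (Z != W) on D(Z)={4,5,7,8,9} D(W)={3,4,5,7}: no change
Constraint 2 (V != W) on D(V)={3,5,6,7,8} D(W)={3,4,5,7}: no change
Constraint 3 (Z + U = W) on D(Z)={4,5,7,8,9} D(U)={4,5,7} D(W)={3,4,5,7}: Z {4,5,7,8,9}->{}; U {4,5,7}->{}; W {3,4,5,7}->{}
So after all 3 constraints: D(U) = {}

Answer: {}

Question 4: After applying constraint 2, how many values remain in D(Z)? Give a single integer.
Constraint 1 (Z != W) on D(Z)={4,5,7,8,9} D(W)={3,4,5,7}: no change
Constraint 2 (V != W) on D(V)={3,5,6,7,8} D(W)={3,4,5,7}: no change
So after constraint 2: D(Z)={4,5,7,8,9}, size = 5

Answer: 5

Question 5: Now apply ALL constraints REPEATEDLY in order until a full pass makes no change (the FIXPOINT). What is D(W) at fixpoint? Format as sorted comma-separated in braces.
pass 0 (initial): D(W)={3,4,5,7}
pass 1: U {4,5,7}->{}; W {3,4,5,7}->{}; Z {4,5,7,8,9}->{}
pass 2: V {3,5,6,7,8}->{}
pass 3: no change
Fixpoint after 3 passes: D(W) = {}

Answer: {}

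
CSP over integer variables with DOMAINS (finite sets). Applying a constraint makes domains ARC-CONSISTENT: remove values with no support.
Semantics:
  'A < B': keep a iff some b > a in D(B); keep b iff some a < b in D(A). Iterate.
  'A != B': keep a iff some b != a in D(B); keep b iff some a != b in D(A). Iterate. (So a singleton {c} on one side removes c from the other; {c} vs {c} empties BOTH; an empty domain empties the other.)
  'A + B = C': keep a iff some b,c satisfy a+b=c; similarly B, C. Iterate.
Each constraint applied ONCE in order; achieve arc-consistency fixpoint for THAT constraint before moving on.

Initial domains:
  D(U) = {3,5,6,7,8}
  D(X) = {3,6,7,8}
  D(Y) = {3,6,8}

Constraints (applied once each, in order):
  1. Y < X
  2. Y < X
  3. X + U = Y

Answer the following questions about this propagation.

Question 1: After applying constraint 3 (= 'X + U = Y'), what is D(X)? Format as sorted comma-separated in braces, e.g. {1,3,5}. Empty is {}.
Answer: {}

Derivation:
Constraint 1 (Y < X) on D(Y)={3,6,8} D(X)={3,6,7,8}: Y {3,6,8}->{3,6}; X {3,6,7,8}->{6,7,8}
Constraint 2 (Y < X) on D(Y)={3,6} D(X)={6,7,8}: no change
Constraint 3 (X + U = Y) on D(X)={6,7,8} D(U)={3,5,6,7,8} D(Y)={3,6}: X {6,7,8}->{}; U {3,5,6,7,8}->{}; Y {3,6}->{}
So after constraint 3: D(X) = {}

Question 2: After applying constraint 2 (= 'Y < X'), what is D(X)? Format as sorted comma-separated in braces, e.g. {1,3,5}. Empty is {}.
Constraint 1 (Y < X) on D(Y)={3,6,8} D(X)={3,6,7,8}: Y {3,6,8}->{3,6}; X {3,6,7,8}->{6,7,8}
Constraint 2 (Y < X) on D(Y)={3,6} D(X)={6,7,8}: no change
So after constraint 2: D(X) = {6,7,8}

Answer: {6,7,8}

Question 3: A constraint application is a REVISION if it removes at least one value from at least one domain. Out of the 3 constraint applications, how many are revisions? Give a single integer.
Answer: 2

Derivation:
Constraint 1 (Y < X) on D(Y)={3,6,8} D(X)={3,6,7,8}: Y {3,6,8}->{3,6}; X {3,6,7,8}->{6,7,8} => REVISION
Constraint 2 (Y < X) on D(Y)={3,6} D(X)={6,7,8}: no change => not a revision
Constraint 3 (X + U = Y) on D(X)={6,7,8} D(U)={3,5,6,7,8} D(Y)={3,6}: X {6,7,8}->{}; U {3,5,6,7,8}->{}; Y {3,6}->{} => REVISION
Total revisions = 2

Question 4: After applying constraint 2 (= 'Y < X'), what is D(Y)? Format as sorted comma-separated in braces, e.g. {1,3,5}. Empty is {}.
Constraint 1 (Y < X) on D(Y)={3,6,8} D(X)={3,6,7,8}: Y {3,6,8}->{3,6}; X {3,6,7,8}->{6,7,8}
Constraint 2 (Y < X) on D(Y)={3,6} D(X)={6,7,8}: no change
So after constraint 2: D(Y) = {3,6}

Answer: {3,6}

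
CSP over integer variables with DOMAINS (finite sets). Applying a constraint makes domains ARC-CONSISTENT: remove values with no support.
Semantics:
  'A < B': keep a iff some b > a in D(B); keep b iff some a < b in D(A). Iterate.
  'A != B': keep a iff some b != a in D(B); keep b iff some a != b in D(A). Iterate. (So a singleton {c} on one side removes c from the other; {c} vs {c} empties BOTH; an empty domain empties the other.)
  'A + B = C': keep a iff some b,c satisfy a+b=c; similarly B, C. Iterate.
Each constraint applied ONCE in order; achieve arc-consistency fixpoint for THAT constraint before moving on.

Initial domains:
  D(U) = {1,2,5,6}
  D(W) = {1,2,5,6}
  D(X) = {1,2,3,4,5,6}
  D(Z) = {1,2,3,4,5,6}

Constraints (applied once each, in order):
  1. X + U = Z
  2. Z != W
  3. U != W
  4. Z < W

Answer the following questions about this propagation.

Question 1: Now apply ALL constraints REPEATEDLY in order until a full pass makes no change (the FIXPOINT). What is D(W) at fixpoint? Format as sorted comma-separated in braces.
Answer: {5,6}

Derivation:
pass 0 (initial): D(W)={1,2,5,6}
pass 1: U {1,2,5,6}->{1,2,5}; W {1,2,5,6}->{5,6}; X {1,2,3,4,5,6}->{1,2,3,4,5}; Z {1,2,3,4,5,6}->{2,3,4,5}
pass 2: U {1,2,5}->{1,2}; X {1,2,3,4,5}->{1,2,3,4}
pass 3: no change
Fixpoint after 3 passes: D(W) = {5,6}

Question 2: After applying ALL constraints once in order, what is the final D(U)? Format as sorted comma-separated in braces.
Constraint 1 (X + U = Z) on D(X)={1,2,3,4,5,6} D(U)={1,2,5,6} D(Z)={1,2,3,4,5,6}: X {1,2,3,4,5,6}->{1,2,3,4,5}; U {1,2,5,6}->{1,2,5}; Z {1,2,3,4,5,6}->{2,3,4,5,6}
Constraint 2 (Z != W) on D(Z)={2,3,4,5,6} D(W)={1,2,5,6}: no change
Constraint 3 (U != W) on D(U)={1,2,5} D(W)={1,2,5,6}: no change
Constraint 4 (Z < W) on D(Z)={2,3,4,5,6} D(W)={1,2,5,6}: Z {2,3,4,5,6}->{2,3,4,5}; W {1,2,5,6}->{5,6}
So after all 4 constraints: D(U) = {1,2,5}

Answer: {1,2,5}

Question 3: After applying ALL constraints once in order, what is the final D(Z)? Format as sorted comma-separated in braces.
Constraint 1 (X + U = Z) on D(X)={1,2,3,4,5,6} D(U)={1,2,5,6} D(Z)={1,2,3,4,5,6}: X {1,2,3,4,5,6}->{1,2,3,4,5}; U {1,2,5,6}->{1,2,5}; Z {1,2,3,4,5,6}->{2,3,4,5,6}
Constraint 2 (Z != W) on D(Z)={2,3,4,5,6} D(W)={1,2,5,6}: no change
Constraint 3 (U != W) on D(U)={1,2,5} D(W)={1,2,5,6}: no change
Constraint 4 (Z < W) on D(Z)={2,3,4,5,6} D(W)={1,2,5,6}: Z {2,3,4,5,6}->{2,3,4,5}; W {1,2,5,6}->{5,6}
So after all 4 constraints: D(Z) = {2,3,4,5}

Answer: {2,3,4,5}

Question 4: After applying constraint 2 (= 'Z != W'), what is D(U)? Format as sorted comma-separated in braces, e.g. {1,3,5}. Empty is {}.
Answer: {1,2,5}

Derivation:
Constraint 1 (X + U = Z) on D(X)={1,2,3,4,5,6} D(U)={1,2,5,6} D(Z)={1,2,3,4,5,6}: X {1,2,3,4,5,6}->{1,2,3,4,5}; U {1,2,5,6}->{1,2,5}; Z {1,2,3,4,5,6}->{2,3,4,5,6}
Constraint 2 (Z != W) on D(Z)={2,3,4,5,6} D(W)={1,2,5,6}: no change
So after constraint 2: D(U) = {1,2,5}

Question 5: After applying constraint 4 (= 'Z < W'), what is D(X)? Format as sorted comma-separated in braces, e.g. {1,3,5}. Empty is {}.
Answer: {1,2,3,4,5}

Derivation:
Constraint 1 (X + U = Z) on D(X)={1,2,3,4,5,6} D(U)={1,2,5,6} D(Z)={1,2,3,4,5,6}: X {1,2,3,4,5,6}->{1,2,3,4,5}; U {1,2,5,6}->{1,2,5}; Z {1,2,3,4,5,6}->{2,3,4,5,6}
Constraint 2 (Z != W) on D(Z)={2,3,4,5,6} D(W)={1,2,5,6}: no change
Constraint 3 (U != W) on D(U)={1,2,5} D(W)={1,2,5,6}: no change
Constraint 4 (Z < W) on D(Z)={2,3,4,5,6} D(W)={1,2,5,6}: Z {2,3,4,5,6}->{2,3,4,5}; W {1,2,5,6}->{5,6}
So after constraint 4: D(X) = {1,2,3,4,5}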